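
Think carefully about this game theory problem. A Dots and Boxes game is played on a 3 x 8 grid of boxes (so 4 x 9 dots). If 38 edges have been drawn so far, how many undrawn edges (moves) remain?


Grid: 3 x 8 boxes, i.e. 4 rows and 9 columns of dots.
Horizontal edges: (rows + 1) * cols = 4 * 8 = 32
Vertical edges: rows * (cols + 1) = 3 * 9 = 27
Total edges: 32 + 27 = 59
Edges drawn: 38
Remaining: 59 - 38 = 21

21


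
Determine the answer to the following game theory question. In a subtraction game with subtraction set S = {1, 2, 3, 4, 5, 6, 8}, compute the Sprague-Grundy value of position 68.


The subtraction set is S = {1, 2, 3, 4, 5, 6, 8}.
G(k) = mex{ G(k - s) : s in S, s <= k }. We compute iteratively: G(0) = 0.
G(1) = mex({0}) = 1
G(2) = mex({0, 1}) = 2
G(3) = mex({0, 1, 2}) = 3
G(4) = mex({0, 1, 2, 3}) = 4
G(5) = mex({0, 1, 2, 3, 4}) = 5
G(6) = mex({0, 1, 2, 3, 4, 5}) = 6
G(7) = mex({1, 2, 3, 4, 5, 6}) = 0
G(8) = mex({0, 2, 3, 4, 5, 6}) = 1
G(9) = mex({0, 1, 3, 4, 5, 6}) = 2
G(10) = mex({0, 1, 2, 4, 5, 6}) = 3
G(11) = mex({0, 1, 2, 3, 5, 6}) = 4
G(12) = mex({0, 1, 2, 3, 4, 6}) = 5
G(13) = mex({0, 1, 2, 3, 4, 5}) = 6
G(14) = mex({1, 2, 3, 4, 5, 6}) = 0
Observe that G(7)..G(14) = 0, 1, 2, 3, 4, 5, 6, 0 repeats G(0)..G(7) = 0, 1, 2, 3, 4, 5, 6, 0.
For k >= max(S) = 8, G(k) is determined by the previous 8 values G(k-8)..G(k-1); a window of 8 consecutive values has recurred shifted by 7, so by induction G(k + 7) = G(k) for all k >= 0: the sequence is periodic from the start with period 7.
One period: G(0..6) = 0, 1, 2, 3, 4, 5, 6.
68 mod 7 = 5, so G(68) = G(5) = 5.

5


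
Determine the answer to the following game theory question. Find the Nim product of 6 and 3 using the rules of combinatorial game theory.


Nim multiplication is bilinear over XOR: (u XOR v) * w = (u*w) XOR (v*w).
So we split each operand into its bit components and XOR the pairwise Nim products.
6 = 2 + 4 (as XOR of powers of 2).
3 = 1 + 2 (as XOR of powers of 2).
Using the standard Nim-product table on single bits:
  2*2 = 3,   2*4 = 8,   2*8 = 12,
  4*4 = 6,   4*8 = 11,  8*8 = 13,
and  1*x = x (identity), k*l = l*k (commutative).
Pairwise Nim products:
  2 * 1 = 2
  2 * 2 = 3
  4 * 1 = 4
  4 * 2 = 8
XOR them: 2 XOR 3 XOR 4 XOR 8 = 13.
Result: 6 * 3 = 13 (in Nim).

13


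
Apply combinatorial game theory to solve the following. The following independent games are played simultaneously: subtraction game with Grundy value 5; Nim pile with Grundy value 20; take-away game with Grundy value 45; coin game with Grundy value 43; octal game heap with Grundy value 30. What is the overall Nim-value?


By the Sprague-Grundy theorem, the Grundy value of a sum of games is the XOR of individual Grundy values.
subtraction game: Grundy value = 5. Running XOR: 0 XOR 5 = 5
Nim pile: Grundy value = 20. Running XOR: 5 XOR 20 = 17
take-away game: Grundy value = 45. Running XOR: 17 XOR 45 = 60
coin game: Grundy value = 43. Running XOR: 60 XOR 43 = 23
octal game heap: Grundy value = 30. Running XOR: 23 XOR 30 = 9
The combined Grundy value is 9.

9


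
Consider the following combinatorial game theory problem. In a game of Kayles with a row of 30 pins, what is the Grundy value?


Kayles: a move removes 1 or 2 adjacent pins from a contiguous row.
Removing pins from a row of k leaves two independent rows (a, b) with a + b = k - 1 (one pin) or a + b = k - 2 (two pins); an end removal gives a = 0.
By Sprague-Grundy, G(k) = mex{ G(a) XOR G(b) } over all these splits. G(0) = 0.
G(1): splits (0,0):0^0=0 -> mex({0}) = 1
G(2): splits (0,1):0^1=1 (0,0):0^0=0 -> mex({0, 1}) = 2
G(3): splits (0,2):0^2=2 (1,1):1^1=0 (0,1):0^1=1 -> mex({0, 1, 2}) = 3
G(4): splits (0,3):0^3=3 (1,2):1^2=3 (0,2):0^2=2 (1,1):1^1=0 -> mex({0, 2, 3}) = 1
G(5): splits (0,4):0^1=1 (1,3):1^3=2 (2,2):2^2=0 (0,3):0^3=3 (1,2):1^2=3 -> mex({0, 1, 2, 3}) = 4
G(6) = mex({0, 1, 2, 4}) = 3
G(7) = mex({0, 1, 3, 4, 5}) = 2
G(8) = mex({0, 2, 3, 5, 6}) = 1
G(9) = mex({0, 1, 2, 3, 6, 7}) = 4
G(10) = mex({0, 1, 3, 4, 5, 7}) = 2
G(11) = mex({0, 1, 2, 3, 4, 5}) = 6
G(12) = mex({0, 1, 2, 3, 5, 6, 7}) = 4
G(13) = mex({0, 2, 3, 4, 6, 7}) = 1
G(14) = mex({0, 1, 4, 5, 6, 7}) = 2
G(15) = mex({0, 1, 2, 3, 4, 5, 6}) = 7
G(16) = mex({0, 2, 3, 5, 6, 7}) = 1
G(17) = mex({0, 1, 2, 3, 5, 6, 7}) = 4
G(18) = mex({0, 1, 2, 4, 5, 6}) = 3
G(19) = mex({0, 1, 3, 4, 5, 7}) = 2
G(20) = mex({0, 2, 3, 4, 5, 6, 7}) = 1
G(21) = mex({0, 1, 2, 3, 5, 6, 7}) = 4
G(22) = mex({0, 1, 2, 3, 4, 5, 7}) = 6
G(23) = mex({0, 1, 2, 3, 4, 5, 6}) = 7
G(24) = mex({0, 1, 2, 3, 5, 6, 7}) = 4
G(25) = mex({0, 2, 3, 4, 6, 7}) = 1
G(26) = mex({0, 1, 3, 4, 5, 6, 7}) = 2
G(27) = mex({0, 1, 2, 3, 4, 5, 6, 7}) = 8
G(28) = mex({0, 1, 2, 3, 4, 6, 7, 8}) = 5
G(29) = mex({0, 1, 2, 3, 5, 6, 7, 8, 9}) = 4
G(30) = mex({0, 1, 2, 3, 4, 5, 6, 9, 10}) = 7
Therefore G(30) = 7.

7


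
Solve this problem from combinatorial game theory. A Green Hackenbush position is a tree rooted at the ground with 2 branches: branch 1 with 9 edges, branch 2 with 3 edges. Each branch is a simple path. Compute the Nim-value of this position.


The tree has 2 branches from the ground vertex.
In Green Hackenbush, the Nim-value of a simple path of length k is k.
Branch 1: length 9, Nim-value = 9
Branch 2: length 3, Nim-value = 3
Total Nim-value = XOR of all branch values:
0 XOR 9 = 9
9 XOR 3 = 10
Nim-value of the tree = 10

10


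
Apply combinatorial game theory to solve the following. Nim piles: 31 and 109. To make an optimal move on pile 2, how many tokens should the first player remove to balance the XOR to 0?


Piles: 31 and 109
Current XOR: 31 XOR 109 = 114 (non-zero, so this is an N-position).
To make the XOR zero, we need to find a move that balances the piles.
For pile 2 (size 109): target = 109 XOR 114 = 31
We reduce pile 2 from 109 to 31.
Tokens removed: 109 - 31 = 78
Verification: 31 XOR 31 = 0

78


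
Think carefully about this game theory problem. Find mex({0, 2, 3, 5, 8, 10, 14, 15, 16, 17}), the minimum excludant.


Set = {0, 2, 3, 5, 8, 10, 14, 15, 16, 17}
0 is in the set.
1 is NOT in the set. This is the mex.
mex = 1

1


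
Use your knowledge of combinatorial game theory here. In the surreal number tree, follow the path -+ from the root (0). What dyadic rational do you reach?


Sign expansion: -+
Rule: track bounds (lo, hi), initially (-inf, +inf). On '+', the current value becomes lo and we move to the simplest number in (value, hi): value + 1 if hi = +inf, otherwise the midpoint (value + hi)/2. On '-', the current value becomes hi and we move to value - 1 if lo = -inf, otherwise the midpoint (lo + value)/2.
Start at 0.
Step 1: sign = -, move left. Bounds: (-inf, 0). Value = -1
Step 2: sign = +, move right. Bounds: (-1, 0). Value = -1/2
The surreal number with sign expansion -+ is -1/2.

-1/2


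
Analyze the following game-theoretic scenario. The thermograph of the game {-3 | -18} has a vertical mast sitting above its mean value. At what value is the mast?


Game = {-3 | -18}, a switch {a | b} with numbers a > b.
Its thermograph has left wall a - t and right wall b + t, which meet at t = (a - b)/2, where both equal (a + b)/2. So the mast (mean value) is at (a + b)/2.
Mean = (-3 + (-18))/2 = -21/2 = -21/2

-21/2


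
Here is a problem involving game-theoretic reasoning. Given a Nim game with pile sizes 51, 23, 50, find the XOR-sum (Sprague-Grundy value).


We need the XOR (exclusive or) of all pile sizes.
After XOR-ing pile 1 (size 51): 0 XOR 51 = 51
After XOR-ing pile 2 (size 23): 51 XOR 23 = 36
After XOR-ing pile 3 (size 50): 36 XOR 50 = 22
The Nim-value of this position is 22.

22


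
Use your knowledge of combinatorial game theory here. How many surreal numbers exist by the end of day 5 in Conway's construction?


Day 0: {|} = 0 is born. Count = 1.
Day n: the number of surreal numbers born by day n is 2^(n+1) - 1.
By day 0: 2^1 - 1 = 1
By day 1: 2^2 - 1 = 3
By day 2: 2^3 - 1 = 7
By day 3: 2^4 - 1 = 15
By day 4: 2^5 - 1 = 31
By day 5: 2^6 - 1 = 63
By day 5: 63 surreal numbers.

63


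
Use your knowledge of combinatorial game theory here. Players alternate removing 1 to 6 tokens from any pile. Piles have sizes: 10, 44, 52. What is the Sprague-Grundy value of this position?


Subtraction set: {1, 2, 3, 4, 5, 6}
For this subtraction set, G(n) = n mod 7 (period = max + 1 = 7).
Pile 1 (size 10): G(10) = 10 mod 7 = 3
Pile 2 (size 44): G(44) = 44 mod 7 = 2
Pile 3 (size 52): G(52) = 52 mod 7 = 3
Total Grundy value = XOR of all: 3 XOR 2 XOR 3 = 2

2


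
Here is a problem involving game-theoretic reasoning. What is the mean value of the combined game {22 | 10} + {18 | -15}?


G1 = {22 | 10}, G2 = {18 | -15}
Each is a switch {a | b} with numbers a > b; its mean value is (a + b)/2, and mean value is additive over game sums: m(G1 + G2) = m(G1) + m(G2).
Mean of G1 = (22 + (10))/2 = 32/2 = 16
Mean of G2 = (18 + (-15))/2 = 3/2 = 3/2
Mean of G1 + G2 = 16 + 3/2 = 35/2

35/2


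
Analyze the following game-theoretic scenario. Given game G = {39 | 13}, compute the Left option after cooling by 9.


Original game: {39 | 13} (a switch {a | b} with a > b).
Cooling by t (for t below the temperature (a - b)/2 = 13) taxes each move by t: {a | b} cooled by t is {a - t | b + t}.
Cooling amount: t = 9
Cooled Left option: 39 - 9 = 30
Cooled Right option: 13 + 9 = 22
Cooled game: {30 | 22}
Left option = 30

30


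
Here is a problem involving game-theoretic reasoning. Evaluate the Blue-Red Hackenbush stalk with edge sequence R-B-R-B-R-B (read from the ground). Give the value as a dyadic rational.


Edges (from ground): R-B-R-B-R-B
By Berlekamp's sign-expansion rule, a Blue-Red Hackenbush stalk has the value of the surreal number whose sign sequence is the edge sequence with B -> + and R -> -.
Sign sequence: -+-+-+
Trace the sign expansion in the surreal number tree, starting from 0:
Edge 1: R (sign -) -> bounds (-inf, 0), value = -1
Edge 2: B (sign +) -> bounds (-1, 0), value = -1/2
Edge 3: R (sign -) -> bounds (-1, -1/2), value = -3/4
Edge 4: B (sign +) -> bounds (-3/4, -1/2), value = -5/8
Edge 5: R (sign -) -> bounds (-3/4, -5/8), value = -11/16
Edge 6: B (sign +) -> bounds (-11/16, -5/8), value = -21/32
Game value = -21/32

-21/32


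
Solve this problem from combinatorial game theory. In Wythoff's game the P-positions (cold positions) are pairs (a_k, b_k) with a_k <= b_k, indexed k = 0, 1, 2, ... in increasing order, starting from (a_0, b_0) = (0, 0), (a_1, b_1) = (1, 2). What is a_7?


By Wythoff's theorem, a_k = floor(k * phi) and b_k = floor(k * phi^2) = a_k + k, where phi = (1 + sqrt(5))/2 is the golden ratio.
phi = (1 + sqrt(5))/2 = 1.618034
k = 7
k * phi = 7 * 1.618034 = 11.326238
a_7 = floor(k * phi) = 11

11


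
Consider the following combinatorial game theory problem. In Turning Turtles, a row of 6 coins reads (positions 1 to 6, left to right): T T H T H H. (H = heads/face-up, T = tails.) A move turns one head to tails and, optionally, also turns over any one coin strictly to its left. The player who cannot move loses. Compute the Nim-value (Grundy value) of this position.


Coins: T T H T H H
Key fact: a single head at position k behaves exactly like a Nim heap of size k (turning it to T and optionally flipping a coin at j < k corresponds to moving the heap from k to j, or to 0), and heads combine as a disjunctive sum (two heads at the same place would cancel, matching j XOR j = 0). So the Nim-value is the XOR of the 1-indexed positions of the heads.
Face-up positions (1-indexed): [3, 5, 6]
XOR 0 with 3: 0 XOR 3 = 3
XOR 3 with 5: 3 XOR 5 = 6
XOR 6 with 6: 6 XOR 6 = 0
Nim-value = 0

0


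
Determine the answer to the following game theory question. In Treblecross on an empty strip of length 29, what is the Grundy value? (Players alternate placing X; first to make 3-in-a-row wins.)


Treblecross: place X on empty cells; 3-in-a-row wins.
Playing within two cells of an existing X lets the opponent win at once, so sensible play treats the cells i-2..i+2 around each X as dead. The player left with no safe cell loses, so this is a normal-play take-away game on strips of safe cells.
Placing X at cell i (0-indexed) of a strip of k safe cells leaves independent strips of sizes max(0, i-2) and max(0, k-i-3). Hence G(k) = mex{ G(max(0,i-2)) XOR G(max(0,k-i-3)) : 0 <= i < k }, with G(0) = 0.
G(1): splits (0,0):0^0=0 -> mex({0}) = 1
G(2): splits (0,0):0^0=0 -> mex({0}) = 1
G(3): splits (0,0):0^0=0 -> mex({0}) = 1
G(4): splits (0,1):0^1=1 (0,0):0^0=0 -> mex({0, 1}) = 2
G(5): splits (0,2):0^1=1 (0,1):0^1=1 (0,0):0^0=0 -> mex({0, 1}) = 2
G(6) = mex({1}) = 0
G(7) = mex({0, 1, 2}) = 3
G(8) = mex({0, 1, 2}) = 3
G(9) = mex({0, 2}) = 1
G(10) = mex({0, 2, 3}) = 1
G(11) = mex({0, 3}) = 1
G(12) = mex({1, 3}) = 0
G(13) = mex({0, 1, 2, 3}) = 4
G(14) = mex({0, 1, 2}) = 3
G(15) = mex({0, 1, 2}) = 3
G(16) = mex({0, 1, 2, 4}) = 3
G(17) = mex({0, 1, 3, 4}) = 2
G(18) = mex({0, 1, 3, 4}) = 2
G(19) = mex({0, 1, 3, 5}) = 2
G(20) = mex({0, 1, 2, 3, 5}) = 4
G(21) = mex({0, 1, 2, 3, 5}) = 4
G(22) = mex({1, 2, 6}) = 0
G(23) = mex({0, 1, 2, 3, 4, 6}) = 5
G(24) = mex({0, 1, 2, 3, 4}) = 5
G(25) = mex({0, 1, 3, 4, 7}) = 2
G(26) = mex({0, 1, 3, 4, 5, 7}) = 2
G(27) = mex({0, 1, 3, 5}) = 2
G(28) = mex({0, 1, 2, 5}) = 3
G(29) = mex({0, 1, 2, 4, 5, 6}) = 3
Therefore G(29) = 3.

3


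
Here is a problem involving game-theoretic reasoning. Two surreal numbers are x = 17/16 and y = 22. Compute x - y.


x = 17/16, y = 22
Converting to common denominator: 16
x = 17/16, y = 352/16
x - y = 17/16 - 22 = -335/16

-335/16


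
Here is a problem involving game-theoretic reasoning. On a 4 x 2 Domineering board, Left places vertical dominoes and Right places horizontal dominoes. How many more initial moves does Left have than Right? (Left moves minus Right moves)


Board is 4 x 2 (rows x cols).
Left (vertical) placements: (rows-1) * cols = 3 * 2 = 6
Right (horizontal) placements: rows * (cols-1) = 4 * 1 = 4
Advantage = Left - Right = 6 - 4 = 2

2


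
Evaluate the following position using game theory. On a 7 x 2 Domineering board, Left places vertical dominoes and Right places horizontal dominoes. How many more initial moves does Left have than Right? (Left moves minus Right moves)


Board is 7 x 2 (rows x cols).
Left (vertical) placements: (rows-1) * cols = 6 * 2 = 12
Right (horizontal) placements: rows * (cols-1) = 7 * 1 = 7
Advantage = Left - Right = 12 - 7 = 5

5


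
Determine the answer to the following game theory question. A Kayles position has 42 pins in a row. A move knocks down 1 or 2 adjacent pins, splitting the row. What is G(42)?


Kayles: a move removes 1 or 2 adjacent pins from a contiguous row.
Removing pins from a row of k leaves two independent rows (a, b) with a + b = k - 1 (one pin) or a + b = k - 2 (two pins); an end removal gives a = 0.
By Sprague-Grundy, G(k) = mex{ G(a) XOR G(b) } over all these splits. G(0) = 0.
G(1): splits (0,0):0^0=0 -> mex({0}) = 1
G(2): splits (0,1):0^1=1 (0,0):0^0=0 -> mex({0, 1}) = 2
G(3): splits (0,2):0^2=2 (1,1):1^1=0 (0,1):0^1=1 -> mex({0, 1, 2}) = 3
G(4): splits (0,3):0^3=3 (1,2):1^2=3 (0,2):0^2=2 (1,1):1^1=0 -> mex({0, 2, 3}) = 1
G(5): splits (0,4):0^1=1 (1,3):1^3=2 (2,2):2^2=0 (0,3):0^3=3 (1,2):1^2=3 -> mex({0, 1, 2, 3}) = 4
G(6) = mex({0, 1, 2, 4}) = 3
G(7) = mex({0, 1, 3, 4, 5}) = 2
G(8) = mex({0, 2, 3, 5, 6}) = 1
G(9) = mex({0, 1, 2, 3, 6, 7}) = 4
G(10) = mex({0, 1, 3, 4, 5, 7}) = 2
G(11) = mex({0, 1, 2, 3, 4, 5}) = 6
G(12) = mex({0, 1, 2, 3, 5, 6, 7}) = 4
G(13) = mex({0, 2, 3, 4, 6, 7}) = 1
G(14) = mex({0, 1, 4, 5, 6, 7}) = 2
G(15) = mex({0, 1, 2, 3, 4, 5, 6}) = 7
G(16) = mex({0, 2, 3, 5, 6, 7}) = 1
G(17) = mex({0, 1, 2, 3, 5, 6, 7}) = 4
G(18) = mex({0, 1, 2, 4, 5, 6}) = 3
G(19) = mex({0, 1, 3, 4, 5, 7}) = 2
G(20) = mex({0, 2, 3, 4, 5, 6, 7}) = 1
G(21) = mex({0, 1, 2, 3, 5, 6, 7}) = 4
G(22) = mex({0, 1, 2, 3, 4, 5, 7}) = 6
G(23) = mex({0, 1, 2, 3, 4, 5, 6}) = 7
G(24) = mex({0, 1, 2, 3, 5, 6, 7}) = 4
G(25) = mex({0, 2, 3, 4, 6, 7}) = 1
G(26) = mex({0, 1, 3, 4, 5, 6, 7}) = 2
G(27) = mex({0, 1, 2, 3, 4, 5, 6, 7}) = 8
G(28) = mex({0, 1, 2, 3, 4, 6, 7, 8}) = 5
G(29) = mex({0, 1, 2, 3, 5, 6, 7, 8, 9}) = 4
G(30) = mex({0, 1, 2, 3, 4, 5, 6, 9, 10}) = 7
G(31) = mex({0, 1, 3, 4, 5, 7, 10, 11}) = 2
G(32) = mex({0, 2, 3, 4, 5, 6, 7, 9, 11}) = 1
G(33) = mex({0, 1, 2, 3, 4, 5, 6, 7, 9, 12}) = 8
G(34) = mex({0, 1, 2, 3, 4, 5, 7, 8, 11, 12}) = 6
G(35) = mex({0, 1, 2, 3, 4, 5, 6, 8, 9, 10, 11}) = 7
G(36) = mex({0, 1, 2, 3, 5, 6, 7, 9, 10}) = 4
G(37) = mex({0, 2, 3, 4, 6, 7, 9, 10, 11, 12}) = 1
G(38) = mex({0, 1, 3, 4, 5, 6, 7, 9, 10, 11, 12}) = 2
G(39) = mex({0, 1, 2, 4, 5, 6, 7, 9, 10, 12, 14}) = 3
G(40) = mex({0, 2, 3, 4, 6, 7, 11, 12, 14}) = 1
G(41) = mex({0, 1, 2, 3, 5, 6, 7, 9, 10, 11, 12}) = 4
G(42) = mex({0, 1, 2, 3, 4, 5, 6, 9, 10}) = 7
Therefore G(42) = 7.

7


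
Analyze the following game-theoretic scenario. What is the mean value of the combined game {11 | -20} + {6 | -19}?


G1 = {11 | -20}, G2 = {6 | -19}
Each is a switch {a | b} with numbers a > b; its mean value is (a + b)/2, and mean value is additive over game sums: m(G1 + G2) = m(G1) + m(G2).
Mean of G1 = (11 + (-20))/2 = -9/2 = -9/2
Mean of G2 = (6 + (-19))/2 = -13/2 = -13/2
Mean of G1 + G2 = -9/2 + -13/2 = -11

-11


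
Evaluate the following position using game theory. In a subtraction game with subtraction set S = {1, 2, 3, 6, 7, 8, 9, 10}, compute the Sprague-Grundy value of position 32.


The subtraction set is S = {1, 2, 3, 6, 7, 8, 9, 10}.
G(k) = mex{ G(k - s) : s in S, s <= k }. We compute iteratively: G(0) = 0.
G(1) = mex({0}) = 1
G(2) = mex({0, 1}) = 2
G(3) = mex({0, 1, 2}) = 3
G(4) = mex({1, 2, 3}) = 0
G(5) = mex({0, 2, 3}) = 1
G(6) = mex({0, 1, 3}) = 2
G(7) = mex({0, 1, 2}) = 3
G(8) = mex({0, 1, 2, 3}) = 4
G(9) = mex({0, 1, 2, 3, 4}) = 5
G(10) = mex({0, 1, 2, 3, 4, 5}) = 6
G(11) = mex({0, 1, 2, 3, 4, 5, 6}) = 7
G(12) = mex({0, 1, 2, 3, 5, 6, 7}) = 4
G(13) = mex({0, 1, 2, 3, 4, 6, 7}) = 5
G(14) = mex({0, 1, 2, 3, 4, 5, 7}) = 6
G(15) = mex({1, 2, 3, 4, 5, 6}) = 0
G(16) = mex({0, 2, 3, 4, 5, 6}) = 1
G(17) = mex({0, 1, 3, 4, 5, 6, 7}) = 2
G(18) = mex({0, 1, 2, 4, 5, 6, 7}) = 3
G(19) = mex({1, 2, 3, 4, 5, 6, 7}) = 0
G(20) = mex({0, 2, 3, 4, 5, 6, 7}) = 1
G(21) = mex({0, 1, 3, 4, 5, 6, 7}) = 2
G(22) = mex({0, 1, 2, 4, 5, 6}) = 3
G(23) = mex({0, 1, 2, 3, 5, 6}) = 4
G(24) = mex({0, 1, 2, 3, 4, 6}) = 5
Observe that G(15)..G(24) = 0, 1, 2, 3, 0, 1, 2, 3, 4, 5 repeats G(0)..G(9) = 0, 1, 2, 3, 0, 1, 2, 3, 4, 5.
For k >= max(S) = 10, G(k) is determined by the previous 10 values G(k-10)..G(k-1); a window of 10 consecutive values has recurred shifted by 15, so by induction G(k + 15) = G(k) for all k >= 0: the sequence is periodic from the start with period 15.
One period: G(0..14) = 0, 1, 2, 3, 0, 1, 2, 3, 4, 5, 6, 7, 4, 5, 6.
32 mod 15 = 2, so G(32) = G(2) = 2.

2


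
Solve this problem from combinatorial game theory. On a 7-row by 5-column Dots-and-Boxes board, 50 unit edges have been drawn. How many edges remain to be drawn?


Grid: 7 x 5 boxes, i.e. 8 rows and 6 columns of dots.
Horizontal edges: (rows + 1) * cols = 8 * 5 = 40
Vertical edges: rows * (cols + 1) = 7 * 6 = 42
Total edges: 40 + 42 = 82
Edges drawn: 50
Remaining: 82 - 50 = 32

32


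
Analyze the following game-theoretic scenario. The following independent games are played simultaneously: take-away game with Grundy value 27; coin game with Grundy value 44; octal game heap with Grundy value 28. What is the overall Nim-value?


By the Sprague-Grundy theorem, the Grundy value of a sum of games is the XOR of individual Grundy values.
take-away game: Grundy value = 27. Running XOR: 0 XOR 27 = 27
coin game: Grundy value = 44. Running XOR: 27 XOR 44 = 55
octal game heap: Grundy value = 28. Running XOR: 55 XOR 28 = 43
The combined Grundy value is 43.

43


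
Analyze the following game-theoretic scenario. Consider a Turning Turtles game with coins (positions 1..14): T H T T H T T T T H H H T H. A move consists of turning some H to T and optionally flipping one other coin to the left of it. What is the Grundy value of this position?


Coins: T H T T H T T T T H H H T H
Key fact: a single head at position k behaves exactly like a Nim heap of size k (turning it to T and optionally flipping a coin at j < k corresponds to moving the heap from k to j, or to 0), and heads combine as a disjunctive sum (two heads at the same place would cancel, matching j XOR j = 0). So the Nim-value is the XOR of the 1-indexed positions of the heads.
Face-up positions (1-indexed): [2, 5, 10, 11, 12, 14]
XOR 0 with 2: 0 XOR 2 = 2
XOR 2 with 5: 2 XOR 5 = 7
XOR 7 with 10: 7 XOR 10 = 13
XOR 13 with 11: 13 XOR 11 = 6
XOR 6 with 12: 6 XOR 12 = 10
XOR 10 with 14: 10 XOR 14 = 4
Nim-value = 4

4


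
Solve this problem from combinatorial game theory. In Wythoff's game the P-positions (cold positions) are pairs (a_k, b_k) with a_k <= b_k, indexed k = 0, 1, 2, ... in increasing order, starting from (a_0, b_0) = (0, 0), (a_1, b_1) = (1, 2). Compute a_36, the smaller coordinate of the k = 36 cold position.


By Wythoff's theorem, a_k = floor(k * phi) and b_k = floor(k * phi^2) = a_k + k, where phi = (1 + sqrt(5))/2 is the golden ratio.
phi = (1 + sqrt(5))/2 = 1.618034
k = 36
k * phi = 36 * 1.618034 = 58.249224
a_36 = floor(k * phi) = 58

58


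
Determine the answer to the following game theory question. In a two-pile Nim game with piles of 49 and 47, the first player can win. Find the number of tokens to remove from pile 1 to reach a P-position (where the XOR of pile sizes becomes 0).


Piles: 49 and 47
Current XOR: 49 XOR 47 = 30 (non-zero, so this is an N-position).
To make the XOR zero, we need to find a move that balances the piles.
For pile 1 (size 49): target = 49 XOR 30 = 47
We reduce pile 1 from 49 to 47.
Tokens removed: 49 - 47 = 2
Verification: 47 XOR 47 = 0

2


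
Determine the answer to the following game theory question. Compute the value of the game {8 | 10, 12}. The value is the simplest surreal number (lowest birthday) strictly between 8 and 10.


Left options: {8}, max = 8
Right options: {10, 12}, min = 10
All options are numbers and max(Left) < min(Right), so by the simplicity theorem the value is the simplest (earliest-born) number strictly between 8 and 10.
The only integer strictly between 8 and 10 is 9.
No non-integer in the interval can be simpler: if x is a non-integer in the interval, then floor(x) or ceil(x) also lies in the interval (the interval contains an integer), and both are proper prefixes of x's sign expansion, i.e. born earlier. So the game value is 9.
Game value = 9

9


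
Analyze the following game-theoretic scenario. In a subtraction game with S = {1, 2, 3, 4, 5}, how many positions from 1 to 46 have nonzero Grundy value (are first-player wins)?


Subtraction set S = {1, 2, 3, 4, 5}, so G(n) = n mod 6.
G(n) = 0 when n is a multiple of 6.
Multiples of 6 in [1, 46]: 7
N-positions (nonzero Grundy) = 46 - 7 = 39

39


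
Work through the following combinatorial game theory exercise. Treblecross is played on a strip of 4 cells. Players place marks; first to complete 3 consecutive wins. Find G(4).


Treblecross: place X on empty cells; 3-in-a-row wins.
Playing within two cells of an existing X lets the opponent win at once, so sensible play treats the cells i-2..i+2 around each X as dead. The player left with no safe cell loses, so this is a normal-play take-away game on strips of safe cells.
Placing X at cell i (0-indexed) of a strip of k safe cells leaves independent strips of sizes max(0, i-2) and max(0, k-i-3). Hence G(k) = mex{ G(max(0,i-2)) XOR G(max(0,k-i-3)) : 0 <= i < k }, with G(0) = 0.
G(1): splits (0,0):0^0=0 -> mex({0}) = 1
G(2): splits (0,0):0^0=0 -> mex({0}) = 1
G(3): splits (0,0):0^0=0 -> mex({0}) = 1
G(4): splits (0,1):0^1=1 (0,0):0^0=0 -> mex({0, 1}) = 2
Therefore G(4) = 2.

2


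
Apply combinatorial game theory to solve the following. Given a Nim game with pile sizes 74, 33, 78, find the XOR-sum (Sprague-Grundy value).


We need the XOR (exclusive or) of all pile sizes.
After XOR-ing pile 1 (size 74): 0 XOR 74 = 74
After XOR-ing pile 2 (size 33): 74 XOR 33 = 107
After XOR-ing pile 3 (size 78): 107 XOR 78 = 37
The Nim-value of this position is 37.

37


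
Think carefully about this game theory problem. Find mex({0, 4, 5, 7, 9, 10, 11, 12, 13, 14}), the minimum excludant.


Set = {0, 4, 5, 7, 9, 10, 11, 12, 13, 14}
0 is in the set.
1 is NOT in the set. This is the mex.
mex = 1

1


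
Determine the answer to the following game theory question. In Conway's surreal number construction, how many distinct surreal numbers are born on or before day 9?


Day 0: {|} = 0 is born. Count = 1.
Day n: the number of surreal numbers born by day n is 2^(n+1) - 1.
By day 0: 2^1 - 1 = 1
By day 1: 2^2 - 1 = 3
By day 2: 2^3 - 1 = 7
By day 3: 2^4 - 1 = 15
By day 4: 2^5 - 1 = 31
By day 5: 2^6 - 1 = 63
By day 6: 2^7 - 1 = 127
By day 7: 2^8 - 1 = 255
By day 8: 2^9 - 1 = 511
By day 9: 2^10 - 1 = 1023
By day 9: 1023 surreal numbers.

1023


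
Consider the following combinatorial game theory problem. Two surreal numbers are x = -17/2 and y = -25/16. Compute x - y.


x = -17/2, y = -25/16
Converting to common denominator: 16
x = -136/16, y = -25/16
x - y = -17/2 - -25/16 = -111/16

-111/16


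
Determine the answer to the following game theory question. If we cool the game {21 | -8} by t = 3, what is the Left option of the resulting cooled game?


Original game: {21 | -8} (a switch {a | b} with a > b).
Cooling by t (for t below the temperature (a - b)/2 = 29/2) taxes each move by t: {a | b} cooled by t is {a - t | b + t}.
Cooling amount: t = 3
Cooled Left option: 21 - 3 = 18
Cooled Right option: -8 + 3 = -5
Cooled game: {18 | -5}
Left option = 18

18


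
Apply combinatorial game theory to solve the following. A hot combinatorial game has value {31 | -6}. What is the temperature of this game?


The game is {31 | -6}, a switch {a | b} with numbers a > b.
Cooling {a | b} by t gives {a - t | b + t}, which stops being hot when a - t = b + t, i.e. at t = (a - b)/2. So the temperature of a switch is (a - b)/2.
Temperature = (Left option - Right option) / 2
= (31 - (-6)) / 2
= 37 / 2
= 37/2

37/2


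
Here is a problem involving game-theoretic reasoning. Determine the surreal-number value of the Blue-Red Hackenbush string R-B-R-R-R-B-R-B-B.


Edges (from ground): R-B-R-R-R-B-R-B-B
By Berlekamp's sign-expansion rule, a Blue-Red Hackenbush stalk has the value of the surreal number whose sign sequence is the edge sequence with B -> + and R -> -.
Sign sequence: -+---+-++
Trace the sign expansion in the surreal number tree, starting from 0:
Edge 1: R (sign -) -> bounds (-inf, 0), value = -1
Edge 2: B (sign +) -> bounds (-1, 0), value = -1/2
Edge 3: R (sign -) -> bounds (-1, -1/2), value = -3/4
Edge 4: R (sign -) -> bounds (-1, -3/4), value = -7/8
Edge 5: R (sign -) -> bounds (-1, -7/8), value = -15/16
Edge 6: B (sign +) -> bounds (-15/16, -7/8), value = -29/32
Edge 7: R (sign -) -> bounds (-15/16, -29/32), value = -59/64
Edge 8: B (sign +) -> bounds (-59/64, -29/32), value = -117/128
Edge 9: B (sign +) -> bounds (-117/128, -29/32), value = -233/256
Game value = -233/256

-233/256


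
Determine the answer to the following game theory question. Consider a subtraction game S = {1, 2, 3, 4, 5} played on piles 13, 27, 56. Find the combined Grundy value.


Subtraction set: {1, 2, 3, 4, 5}
For this subtraction set, G(n) = n mod 6 (period = max + 1 = 6).
Pile 1 (size 13): G(13) = 13 mod 6 = 1
Pile 2 (size 27): G(27) = 27 mod 6 = 3
Pile 3 (size 56): G(56) = 56 mod 6 = 2
Total Grundy value = XOR of all: 1 XOR 3 XOR 2 = 0

0


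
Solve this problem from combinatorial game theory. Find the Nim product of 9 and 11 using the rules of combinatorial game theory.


Nim multiplication is bilinear over XOR: (u XOR v) * w = (u*w) XOR (v*w).
So we split each operand into its bit components and XOR the pairwise Nim products.
9 = 1 + 8 (as XOR of powers of 2).
11 = 1 + 2 + 8 (as XOR of powers of 2).
Using the standard Nim-product table on single bits:
  2*2 = 3,   2*4 = 8,   2*8 = 12,
  4*4 = 6,   4*8 = 11,  8*8 = 13,
and  1*x = x (identity), k*l = l*k (commutative).
Pairwise Nim products:
  1 * 1 = 1
  1 * 2 = 2
  1 * 8 = 8
  8 * 1 = 8
  8 * 2 = 12
  8 * 8 = 13
XOR them: 1 XOR 2 XOR 8 XOR 8 XOR 12 XOR 13 = 2.
Result: 9 * 11 = 2 (in Nim).

2


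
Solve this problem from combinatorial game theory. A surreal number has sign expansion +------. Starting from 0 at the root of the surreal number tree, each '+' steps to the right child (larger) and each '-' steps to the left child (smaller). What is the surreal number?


Sign expansion: +------
Rule: track bounds (lo, hi), initially (-inf, +inf). On '+', the current value becomes lo and we move to the simplest number in (value, hi): value + 1 if hi = +inf, otherwise the midpoint (value + hi)/2. On '-', the current value becomes hi and we move to value - 1 if lo = -inf, otherwise the midpoint (lo + value)/2.
Start at 0.
Step 1: sign = +, move right. Bounds: (0, +inf). Value = 1
Step 2: sign = -, move left. Bounds: (0, 1). Value = 1/2
Step 3: sign = -, move left. Bounds: (0, 1/2). Value = 1/4
Step 4: sign = -, move left. Bounds: (0, 1/4). Value = 1/8
Step 5: sign = -, move left. Bounds: (0, 1/8). Value = 1/16
Step 6: sign = -, move left. Bounds: (0, 1/16). Value = 1/32
Step 7: sign = -, move left. Bounds: (0, 1/32). Value = 1/64
The surreal number with sign expansion +------ is 1/64.

1/64


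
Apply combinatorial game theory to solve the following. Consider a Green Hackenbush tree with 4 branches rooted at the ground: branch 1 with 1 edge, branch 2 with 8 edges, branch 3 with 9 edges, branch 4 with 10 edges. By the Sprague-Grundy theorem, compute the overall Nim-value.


The tree has 4 branches from the ground vertex.
In Green Hackenbush, the Nim-value of a simple path of length k is k.
Branch 1: length 1, Nim-value = 1
Branch 2: length 8, Nim-value = 8
Branch 3: length 9, Nim-value = 9
Branch 4: length 10, Nim-value = 10
Total Nim-value = XOR of all branch values:
0 XOR 1 = 1
1 XOR 8 = 9
9 XOR 9 = 0
0 XOR 10 = 10
Nim-value of the tree = 10

10


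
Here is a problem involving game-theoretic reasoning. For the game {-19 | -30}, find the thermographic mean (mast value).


Game = {-19 | -30}, a switch {a | b} with numbers a > b.
Its thermograph has left wall a - t and right wall b + t, which meet at t = (a - b)/2, where both equal (a + b)/2. So the mast (mean value) is at (a + b)/2.
Mean = (-19 + (-30))/2 = -49/2 = -49/2

-49/2


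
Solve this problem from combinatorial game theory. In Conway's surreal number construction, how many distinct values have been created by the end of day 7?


Day 0: {|} = 0 is born. Count = 1.
Day n: the number of surreal numbers born by day n is 2^(n+1) - 1.
By day 0: 2^1 - 1 = 1
By day 1: 2^2 - 1 = 3
By day 2: 2^3 - 1 = 7
By day 3: 2^4 - 1 = 15
By day 4: 2^5 - 1 = 31
By day 5: 2^6 - 1 = 63
By day 6: 2^7 - 1 = 127
By day 7: 2^8 - 1 = 255
By day 7: 255 surreal numbers.

255


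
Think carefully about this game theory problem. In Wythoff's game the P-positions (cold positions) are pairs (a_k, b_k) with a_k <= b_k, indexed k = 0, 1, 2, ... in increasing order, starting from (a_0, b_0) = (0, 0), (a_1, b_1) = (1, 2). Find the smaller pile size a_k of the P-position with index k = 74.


By Wythoff's theorem, a_k = floor(k * phi) and b_k = floor(k * phi^2) = a_k + k, where phi = (1 + sqrt(5))/2 is the golden ratio.
phi = (1 + sqrt(5))/2 = 1.618034
k = 74
k * phi = 74 * 1.618034 = 119.734515
a_74 = floor(k * phi) = 119

119


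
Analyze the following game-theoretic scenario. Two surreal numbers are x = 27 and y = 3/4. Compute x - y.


x = 27, y = 3/4
Converting to common denominator: 4
x = 108/4, y = 3/4
x - y = 27 - 3/4 = 105/4

105/4


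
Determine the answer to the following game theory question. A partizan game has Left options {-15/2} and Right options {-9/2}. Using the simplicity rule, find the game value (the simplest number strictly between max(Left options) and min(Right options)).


Left options: {-15/2}, max = -15/2
Right options: {-9/2}, min = -9/2
All options are numbers and max(Left) < min(Right), so by the simplicity theorem the value is the simplest (earliest-born) number strictly between -15/2 and -9/2.
Integers -7 through -5 all lie strictly between -15/2 and -9/2.
Among integers, the simplest (lowest birthday = smallest |n|; 0 is born on day 0, +-n on day n) is -5.
No non-integer in the interval can be simpler: if x is a non-integer in the interval, then floor(x) or ceil(x) also lies in the interval (the interval contains an integer), and both are proper prefixes of x's sign expansion, i.e. born earlier. So the game value is -5.
Game value = -5

-5


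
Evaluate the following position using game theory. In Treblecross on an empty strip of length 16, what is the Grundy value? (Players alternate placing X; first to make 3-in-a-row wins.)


Treblecross: place X on empty cells; 3-in-a-row wins.
Playing within two cells of an existing X lets the opponent win at once, so sensible play treats the cells i-2..i+2 around each X as dead. The player left with no safe cell loses, so this is a normal-play take-away game on strips of safe cells.
Placing X at cell i (0-indexed) of a strip of k safe cells leaves independent strips of sizes max(0, i-2) and max(0, k-i-3). Hence G(k) = mex{ G(max(0,i-2)) XOR G(max(0,k-i-3)) : 0 <= i < k }, with G(0) = 0.
G(1): splits (0,0):0^0=0 -> mex({0}) = 1
G(2): splits (0,0):0^0=0 -> mex({0}) = 1
G(3): splits (0,0):0^0=0 -> mex({0}) = 1
G(4): splits (0,1):0^1=1 (0,0):0^0=0 -> mex({0, 1}) = 2
G(5): splits (0,2):0^1=1 (0,1):0^1=1 (0,0):0^0=0 -> mex({0, 1}) = 2
G(6) = mex({1}) = 0
G(7) = mex({0, 1, 2}) = 3
G(8) = mex({0, 1, 2}) = 3
G(9) = mex({0, 2}) = 1
G(10) = mex({0, 2, 3}) = 1
G(11) = mex({0, 3}) = 1
G(12) = mex({1, 3}) = 0
G(13) = mex({0, 1, 2, 3}) = 4
G(14) = mex({0, 1, 2}) = 3
G(15) = mex({0, 1, 2}) = 3
G(16) = mex({0, 1, 2, 4}) = 3
Therefore G(16) = 3.

3


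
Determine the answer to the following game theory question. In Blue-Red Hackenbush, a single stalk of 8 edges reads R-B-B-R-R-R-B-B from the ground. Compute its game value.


Edges (from ground): R-B-B-R-R-R-B-B
By Berlekamp's sign-expansion rule, a Blue-Red Hackenbush stalk has the value of the surreal number whose sign sequence is the edge sequence with B -> + and R -> -.
Sign sequence: -++---++
Trace the sign expansion in the surreal number tree, starting from 0:
Edge 1: R (sign -) -> bounds (-inf, 0), value = -1
Edge 2: B (sign +) -> bounds (-1, 0), value = -1/2
Edge 3: B (sign +) -> bounds (-1/2, 0), value = -1/4
Edge 4: R (sign -) -> bounds (-1/2, -1/4), value = -3/8
Edge 5: R (sign -) -> bounds (-1/2, -3/8), value = -7/16
Edge 6: R (sign -) -> bounds (-1/2, -7/16), value = -15/32
Edge 7: B (sign +) -> bounds (-15/32, -7/16), value = -29/64
Edge 8: B (sign +) -> bounds (-29/64, -7/16), value = -57/128
Game value = -57/128

-57/128


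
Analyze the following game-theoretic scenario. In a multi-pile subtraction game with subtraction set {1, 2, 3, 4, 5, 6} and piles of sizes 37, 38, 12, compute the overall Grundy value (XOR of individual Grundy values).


Subtraction set: {1, 2, 3, 4, 5, 6}
For this subtraction set, G(n) = n mod 7 (period = max + 1 = 7).
Pile 1 (size 37): G(37) = 37 mod 7 = 2
Pile 2 (size 38): G(38) = 38 mod 7 = 3
Pile 3 (size 12): G(12) = 12 mod 7 = 5
Total Grundy value = XOR of all: 2 XOR 3 XOR 5 = 4

4


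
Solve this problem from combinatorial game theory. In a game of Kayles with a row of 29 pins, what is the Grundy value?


Kayles: a move removes 1 or 2 adjacent pins from a contiguous row.
Removing pins from a row of k leaves two independent rows (a, b) with a + b = k - 1 (one pin) or a + b = k - 2 (two pins); an end removal gives a = 0.
By Sprague-Grundy, G(k) = mex{ G(a) XOR G(b) } over all these splits. G(0) = 0.
G(1): splits (0,0):0^0=0 -> mex({0}) = 1
G(2): splits (0,1):0^1=1 (0,0):0^0=0 -> mex({0, 1}) = 2
G(3): splits (0,2):0^2=2 (1,1):1^1=0 (0,1):0^1=1 -> mex({0, 1, 2}) = 3
G(4): splits (0,3):0^3=3 (1,2):1^2=3 (0,2):0^2=2 (1,1):1^1=0 -> mex({0, 2, 3}) = 1
G(5): splits (0,4):0^1=1 (1,3):1^3=2 (2,2):2^2=0 (0,3):0^3=3 (1,2):1^2=3 -> mex({0, 1, 2, 3}) = 4
G(6) = mex({0, 1, 2, 4}) = 3
G(7) = mex({0, 1, 3, 4, 5}) = 2
G(8) = mex({0, 2, 3, 5, 6}) = 1
G(9) = mex({0, 1, 2, 3, 6, 7}) = 4
G(10) = mex({0, 1, 3, 4, 5, 7}) = 2
G(11) = mex({0, 1, 2, 3, 4, 5}) = 6
G(12) = mex({0, 1, 2, 3, 5, 6, 7}) = 4
G(13) = mex({0, 2, 3, 4, 6, 7}) = 1
G(14) = mex({0, 1, 4, 5, 6, 7}) = 2
G(15) = mex({0, 1, 2, 3, 4, 5, 6}) = 7
G(16) = mex({0, 2, 3, 5, 6, 7}) = 1
G(17) = mex({0, 1, 2, 3, 5, 6, 7}) = 4
G(18) = mex({0, 1, 2, 4, 5, 6}) = 3
G(19) = mex({0, 1, 3, 4, 5, 7}) = 2
G(20) = mex({0, 2, 3, 4, 5, 6, 7}) = 1
G(21) = mex({0, 1, 2, 3, 5, 6, 7}) = 4
G(22) = mex({0, 1, 2, 3, 4, 5, 7}) = 6
G(23) = mex({0, 1, 2, 3, 4, 5, 6}) = 7
G(24) = mex({0, 1, 2, 3, 5, 6, 7}) = 4
G(25) = mex({0, 2, 3, 4, 6, 7}) = 1
G(26) = mex({0, 1, 3, 4, 5, 6, 7}) = 2
G(27) = mex({0, 1, 2, 3, 4, 5, 6, 7}) = 8
G(28) = mex({0, 1, 2, 3, 4, 6, 7, 8}) = 5
G(29) = mex({0, 1, 2, 3, 5, 6, 7, 8, 9}) = 4
Therefore G(29) = 4.

4


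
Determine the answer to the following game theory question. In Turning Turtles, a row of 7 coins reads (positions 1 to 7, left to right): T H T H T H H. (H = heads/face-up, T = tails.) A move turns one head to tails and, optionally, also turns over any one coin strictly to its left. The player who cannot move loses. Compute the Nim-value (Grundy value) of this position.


Coins: T H T H T H H
Key fact: a single head at position k behaves exactly like a Nim heap of size k (turning it to T and optionally flipping a coin at j < k corresponds to moving the heap from k to j, or to 0), and heads combine as a disjunctive sum (two heads at the same place would cancel, matching j XOR j = 0). So the Nim-value is the XOR of the 1-indexed positions of the heads.
Face-up positions (1-indexed): [2, 4, 6, 7]
XOR 0 with 2: 0 XOR 2 = 2
XOR 2 with 4: 2 XOR 4 = 6
XOR 6 with 6: 6 XOR 6 = 0
XOR 0 with 7: 0 XOR 7 = 7
Nim-value = 7

7


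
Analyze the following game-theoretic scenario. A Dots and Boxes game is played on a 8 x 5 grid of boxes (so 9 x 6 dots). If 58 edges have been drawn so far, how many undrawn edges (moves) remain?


Grid: 8 x 5 boxes, i.e. 9 rows and 6 columns of dots.
Horizontal edges: (rows + 1) * cols = 9 * 5 = 45
Vertical edges: rows * (cols + 1) = 8 * 6 = 48
Total edges: 45 + 48 = 93
Edges drawn: 58
Remaining: 93 - 58 = 35

35


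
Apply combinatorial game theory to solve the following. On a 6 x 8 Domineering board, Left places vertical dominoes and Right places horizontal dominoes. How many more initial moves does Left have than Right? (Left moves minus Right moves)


Board is 6 x 8 (rows x cols).
Left (vertical) placements: (rows-1) * cols = 5 * 8 = 40
Right (horizontal) placements: rows * (cols-1) = 6 * 7 = 42
Advantage = Left - Right = 40 - 42 = -2

-2


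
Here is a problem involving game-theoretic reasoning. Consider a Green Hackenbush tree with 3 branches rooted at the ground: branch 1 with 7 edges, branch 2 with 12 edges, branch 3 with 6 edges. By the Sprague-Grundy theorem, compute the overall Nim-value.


The tree has 3 branches from the ground vertex.
In Green Hackenbush, the Nim-value of a simple path of length k is k.
Branch 1: length 7, Nim-value = 7
Branch 2: length 12, Nim-value = 12
Branch 3: length 6, Nim-value = 6
Total Nim-value = XOR of all branch values:
0 XOR 7 = 7
7 XOR 12 = 11
11 XOR 6 = 13
Nim-value of the tree = 13

13


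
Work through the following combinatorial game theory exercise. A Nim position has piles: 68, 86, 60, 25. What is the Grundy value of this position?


We need the XOR (exclusive or) of all pile sizes.
After XOR-ing pile 1 (size 68): 0 XOR 68 = 68
After XOR-ing pile 2 (size 86): 68 XOR 86 = 18
After XOR-ing pile 3 (size 60): 18 XOR 60 = 46
After XOR-ing pile 4 (size 25): 46 XOR 25 = 55
The Nim-value of this position is 55.

55


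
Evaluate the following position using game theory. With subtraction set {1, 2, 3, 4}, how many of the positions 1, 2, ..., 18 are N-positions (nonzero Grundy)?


Subtraction set S = {1, 2, 3, 4}, so G(n) = n mod 5.
G(n) = 0 when n is a multiple of 5.
Multiples of 5 in [1, 18]: 3
N-positions (nonzero Grundy) = 18 - 3 = 15

15


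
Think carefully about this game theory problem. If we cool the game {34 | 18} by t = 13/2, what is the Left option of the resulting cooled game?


Original game: {34 | 18} (a switch {a | b} with a > b).
Cooling by t (for t below the temperature (a - b)/2 = 8) taxes each move by t: {a | b} cooled by t is {a - t | b + t}.
Cooling amount: t = 13/2
Cooled Left option: 34 - 13/2 = 55/2
Cooled Right option: 18 + 13/2 = 49/2
Cooled game: {55/2 | 49/2}
Left option = 55/2

55/2
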